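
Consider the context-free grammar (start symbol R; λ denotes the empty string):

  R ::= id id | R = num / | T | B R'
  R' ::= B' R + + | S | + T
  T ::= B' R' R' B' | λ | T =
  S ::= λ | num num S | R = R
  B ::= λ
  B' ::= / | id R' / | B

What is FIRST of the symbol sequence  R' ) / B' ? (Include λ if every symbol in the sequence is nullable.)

Add FIRST(R')\{λ} = { +, /, =, id, num }; R' is nullable, continue.
) is a terminal; add {)} and stop.

{ ), +, /, =, id, num }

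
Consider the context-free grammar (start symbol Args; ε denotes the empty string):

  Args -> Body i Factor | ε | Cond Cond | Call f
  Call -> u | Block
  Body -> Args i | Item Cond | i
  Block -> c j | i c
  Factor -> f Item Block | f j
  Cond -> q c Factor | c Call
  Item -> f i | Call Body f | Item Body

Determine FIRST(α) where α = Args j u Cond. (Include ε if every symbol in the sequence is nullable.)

{ c, f, i, j, q, u }

Add FIRST(Args)\{ε} = { c, f, i, q, u }; Args is nullable, continue.
j is a terminal; add {j} and stop.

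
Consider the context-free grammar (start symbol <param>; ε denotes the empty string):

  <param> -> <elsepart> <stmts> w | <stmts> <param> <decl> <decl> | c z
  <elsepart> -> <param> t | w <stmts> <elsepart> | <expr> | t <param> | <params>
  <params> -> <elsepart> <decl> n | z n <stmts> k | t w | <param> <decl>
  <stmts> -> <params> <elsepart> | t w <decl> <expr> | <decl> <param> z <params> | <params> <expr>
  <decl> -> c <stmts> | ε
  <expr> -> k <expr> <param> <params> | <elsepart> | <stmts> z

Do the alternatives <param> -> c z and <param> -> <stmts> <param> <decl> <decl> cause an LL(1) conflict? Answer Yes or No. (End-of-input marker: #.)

Yes

FIRST(c z) = { c } and FIRST(<stmts> <param> <decl> <decl>) = { c, k, t, w, z }.
Both contain c, so the two alternatives are not disjoint — LL(1) conflict.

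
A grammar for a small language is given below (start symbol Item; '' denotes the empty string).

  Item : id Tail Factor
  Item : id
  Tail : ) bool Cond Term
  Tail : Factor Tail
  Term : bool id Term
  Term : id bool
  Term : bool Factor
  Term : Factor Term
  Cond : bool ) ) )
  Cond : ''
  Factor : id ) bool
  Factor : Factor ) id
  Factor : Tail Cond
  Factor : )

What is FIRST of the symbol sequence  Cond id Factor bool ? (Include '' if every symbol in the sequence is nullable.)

Add FIRST(Cond)\{''} = { bool }; Cond is nullable, continue.
id is a terminal; add {id} and stop.

{ bool, id }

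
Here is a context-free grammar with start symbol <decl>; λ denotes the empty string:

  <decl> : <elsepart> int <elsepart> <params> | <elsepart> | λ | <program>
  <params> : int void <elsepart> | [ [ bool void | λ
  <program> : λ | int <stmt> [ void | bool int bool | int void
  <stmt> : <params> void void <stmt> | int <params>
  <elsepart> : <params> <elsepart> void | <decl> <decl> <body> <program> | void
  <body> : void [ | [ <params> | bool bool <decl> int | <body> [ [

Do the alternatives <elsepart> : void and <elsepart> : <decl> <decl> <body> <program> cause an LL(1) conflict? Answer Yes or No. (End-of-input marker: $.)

FIRST(void) = { void } and FIRST(<decl> <decl> <body> <program>) = { [, bool, int, void }.
Both contain void, so the two alternatives are not disjoint — LL(1) conflict.

Yes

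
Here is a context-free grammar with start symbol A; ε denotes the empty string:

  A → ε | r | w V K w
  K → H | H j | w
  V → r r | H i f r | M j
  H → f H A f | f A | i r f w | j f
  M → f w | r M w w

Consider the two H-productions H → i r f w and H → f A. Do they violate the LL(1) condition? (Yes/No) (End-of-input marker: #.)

FIRST(i r f w) = { i } and FIRST(f A) = { f }.
The FIRST sets are disjoint and neither alternative is nullable — no conflict.

No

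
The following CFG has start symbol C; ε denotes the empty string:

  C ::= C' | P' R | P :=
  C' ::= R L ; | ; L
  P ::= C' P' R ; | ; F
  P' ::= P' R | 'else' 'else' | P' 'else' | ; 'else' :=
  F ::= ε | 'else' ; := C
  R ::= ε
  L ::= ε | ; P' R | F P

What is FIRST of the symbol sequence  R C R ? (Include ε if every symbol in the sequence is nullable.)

Add FIRST(R)\{ε} = {  }; R is nullable, continue.
Add FIRST(C) = { 'else', ; }; C is not nullable, stop.

{ 'else', ; }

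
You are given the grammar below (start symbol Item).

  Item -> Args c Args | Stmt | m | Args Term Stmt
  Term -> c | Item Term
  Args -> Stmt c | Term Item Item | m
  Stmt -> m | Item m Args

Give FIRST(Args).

From Args -> Stmt c: add FIRST(Stmt) = { c, m }.
From Args -> Term Item Item: add FIRST(Term) = { c, m }.
Args -> m contributes {m}.
Union: FIRST(Args) = { c, m }.

{ c, m }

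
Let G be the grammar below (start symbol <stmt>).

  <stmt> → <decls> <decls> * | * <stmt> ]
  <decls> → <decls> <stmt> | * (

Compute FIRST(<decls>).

From <decls> → <decls> <stmt>: add FIRST(<decls>) = { * }.
<decls> → * ( contributes {*}.
Union: FIRST(<decls>) = { * }.

{ * }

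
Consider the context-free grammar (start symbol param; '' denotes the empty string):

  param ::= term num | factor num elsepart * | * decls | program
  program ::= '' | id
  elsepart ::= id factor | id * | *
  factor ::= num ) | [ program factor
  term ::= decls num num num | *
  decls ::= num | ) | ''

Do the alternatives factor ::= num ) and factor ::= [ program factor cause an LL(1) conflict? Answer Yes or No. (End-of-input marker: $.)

FIRST(num )) = { num } and FIRST([ program factor) = { [ }.
The FIRST sets are disjoint and neither alternative is nullable — no conflict.

No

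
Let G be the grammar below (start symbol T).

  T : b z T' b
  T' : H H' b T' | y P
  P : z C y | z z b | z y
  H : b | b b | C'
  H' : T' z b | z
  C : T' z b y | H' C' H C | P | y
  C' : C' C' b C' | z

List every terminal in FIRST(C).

From C : T' z b y: add FIRST(T') = { b, y, z }.
From C : H' C' H C: add FIRST(H') = { b, y, z }.
From C : P: add FIRST(P) = { z }.
C : y contributes {y}.
Union: FIRST(C) = { b, y, z }.

{ b, y, z }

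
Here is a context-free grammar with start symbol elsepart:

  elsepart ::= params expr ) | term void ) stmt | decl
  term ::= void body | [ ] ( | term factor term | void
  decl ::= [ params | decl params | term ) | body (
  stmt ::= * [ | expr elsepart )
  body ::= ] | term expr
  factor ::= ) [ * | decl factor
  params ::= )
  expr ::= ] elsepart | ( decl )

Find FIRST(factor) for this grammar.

factor ::= ) [ * contributes {)}.
From factor ::= decl factor: add FIRST(decl) = { [, ], void }.
Union: FIRST(factor) = { ), [, ], void }.

{ ), [, ], void }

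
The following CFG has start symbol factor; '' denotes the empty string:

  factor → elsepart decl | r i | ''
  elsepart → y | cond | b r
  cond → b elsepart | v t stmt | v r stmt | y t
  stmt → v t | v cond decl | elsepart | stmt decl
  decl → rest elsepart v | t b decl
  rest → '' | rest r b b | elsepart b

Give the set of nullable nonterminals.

{ factor, rest }

Directly nullable (have an ''-production): factor, rest.
No other nonterminal has a production whose RHS symbols are all nullable.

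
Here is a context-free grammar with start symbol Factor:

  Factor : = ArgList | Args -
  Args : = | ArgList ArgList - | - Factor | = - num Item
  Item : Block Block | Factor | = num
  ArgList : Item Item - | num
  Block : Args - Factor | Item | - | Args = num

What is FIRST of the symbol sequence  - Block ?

{ - }

- is a terminal; add {-} and stop.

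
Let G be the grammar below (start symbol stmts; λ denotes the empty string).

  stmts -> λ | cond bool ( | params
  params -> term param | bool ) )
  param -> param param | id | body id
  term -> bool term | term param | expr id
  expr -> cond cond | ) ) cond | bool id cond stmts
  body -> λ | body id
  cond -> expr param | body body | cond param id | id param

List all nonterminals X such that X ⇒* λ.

Directly nullable (have an λ-production): stmts, body.
cond -> body body with every symbol nullable, so cond is nullable.
expr -> cond cond with every symbol nullable, so expr is nullable.
No other nonterminal has a production whose RHS symbols are all nullable.

{ body, cond, expr, stmts }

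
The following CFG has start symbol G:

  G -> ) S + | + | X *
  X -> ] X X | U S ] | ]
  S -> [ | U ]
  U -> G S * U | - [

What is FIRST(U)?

From U -> G S * U: add FIRST(G) = { ), +, -, ] }.
U -> - [ contributes {-}.
Union: FIRST(U) = { ), +, -, ] }.

{ ), +, -, ] }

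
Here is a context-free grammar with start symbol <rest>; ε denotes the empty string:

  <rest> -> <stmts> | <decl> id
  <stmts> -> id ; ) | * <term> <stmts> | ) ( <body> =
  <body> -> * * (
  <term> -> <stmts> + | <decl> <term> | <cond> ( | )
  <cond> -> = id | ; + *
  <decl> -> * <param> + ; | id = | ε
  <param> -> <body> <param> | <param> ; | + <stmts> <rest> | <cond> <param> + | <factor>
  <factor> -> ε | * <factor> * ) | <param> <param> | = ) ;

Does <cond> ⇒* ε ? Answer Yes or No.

Nullable nonterminals: <decl>, <factor>, <param>.
No production of <cond> has an RHS whose symbols are all nullable, so <cond> is not nullable.

No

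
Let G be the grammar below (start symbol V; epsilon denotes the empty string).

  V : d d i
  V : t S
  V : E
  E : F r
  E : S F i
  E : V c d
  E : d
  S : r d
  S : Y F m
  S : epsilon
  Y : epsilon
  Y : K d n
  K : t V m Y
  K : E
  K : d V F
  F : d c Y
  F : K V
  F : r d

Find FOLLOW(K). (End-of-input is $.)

In Y : K d n: add FIRST(d n) = { d }.
In F : K V: add FIRST(V) = { d, r, t }.
Union: FOLLOW(K) = { d, r, t }.

{ d, r, t }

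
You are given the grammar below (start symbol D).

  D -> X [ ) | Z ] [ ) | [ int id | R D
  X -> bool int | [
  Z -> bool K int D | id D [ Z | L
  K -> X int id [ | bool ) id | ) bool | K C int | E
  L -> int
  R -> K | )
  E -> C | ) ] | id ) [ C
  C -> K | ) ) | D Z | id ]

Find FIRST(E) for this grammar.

{ ), [, bool, id, int }

From E -> C: add FIRST(C) = { ), [, bool, id, int }.
E -> ) ] contributes {)}.
E -> id ) [ C contributes {id}.
Union: FIRST(E) = { ), [, bool, id, int }.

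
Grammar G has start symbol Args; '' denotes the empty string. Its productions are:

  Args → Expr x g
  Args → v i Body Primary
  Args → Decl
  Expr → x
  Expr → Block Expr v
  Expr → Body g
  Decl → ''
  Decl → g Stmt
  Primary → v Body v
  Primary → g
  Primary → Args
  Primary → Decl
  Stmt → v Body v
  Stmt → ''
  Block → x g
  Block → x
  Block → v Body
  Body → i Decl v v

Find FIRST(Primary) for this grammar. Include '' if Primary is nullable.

Primary → v Body v contributes {v}.
Primary → g contributes {g}.
From Primary → Args: add FIRST(Args) = { g, i, v, x, '' } (including '' since Args is nullable).
From Primary → Decl: add FIRST(Decl) = { g, '' } (including '' since Decl is nullable).
Union: FIRST(Primary) = { g, i, v, x, '' }.

{ g, i, v, x, '' }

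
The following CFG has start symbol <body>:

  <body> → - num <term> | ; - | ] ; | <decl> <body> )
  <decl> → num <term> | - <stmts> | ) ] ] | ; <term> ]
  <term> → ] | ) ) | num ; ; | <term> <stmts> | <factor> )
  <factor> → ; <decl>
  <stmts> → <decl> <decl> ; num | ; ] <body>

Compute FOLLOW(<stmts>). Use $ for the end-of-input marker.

{ $, ), -, ;, ], num }

In <decl> → - <stmts>: <stmts> is at the end, add FOLLOW(<decl>) = { ), -, ;, ], num }.
In <term> → <term> <stmts>: <stmts> is at the end, add FOLLOW(<term>) = { $, ), -, ;, ], num }.
Union: FOLLOW(<stmts>) = { $, ), -, ;, ], num }.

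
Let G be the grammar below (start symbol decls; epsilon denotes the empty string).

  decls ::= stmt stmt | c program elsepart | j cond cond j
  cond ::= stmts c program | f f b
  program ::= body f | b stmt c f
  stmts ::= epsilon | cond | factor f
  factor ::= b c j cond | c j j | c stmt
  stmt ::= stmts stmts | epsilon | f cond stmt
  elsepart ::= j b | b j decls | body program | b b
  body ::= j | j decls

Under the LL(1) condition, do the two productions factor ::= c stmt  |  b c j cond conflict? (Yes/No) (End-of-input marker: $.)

No

FIRST(c stmt) = { c } and FIRST(b c j cond) = { b }.
The FIRST sets are disjoint and neither alternative is nullable — no conflict.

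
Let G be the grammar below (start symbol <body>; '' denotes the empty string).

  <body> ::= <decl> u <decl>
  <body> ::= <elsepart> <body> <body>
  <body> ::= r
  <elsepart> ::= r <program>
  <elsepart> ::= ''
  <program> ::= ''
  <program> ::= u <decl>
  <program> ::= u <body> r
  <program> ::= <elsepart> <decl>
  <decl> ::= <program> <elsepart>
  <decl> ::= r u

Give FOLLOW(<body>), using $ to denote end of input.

<body> is the start symbol, so $ ∈ FOLLOW(<body>).
In <body> ::= <elsepart> <body> <body>: add FIRST(<body>) = { r, u }.
In <body> ::= <elsepart> <body> <body>: <body> is at the end, add FOLLOW(<body>) = { $, r, u }.
In <program> ::= u <body> r: add FIRST(r) = { r }.
Union: FOLLOW(<body>) = { $, r, u }.

{ $, r, u }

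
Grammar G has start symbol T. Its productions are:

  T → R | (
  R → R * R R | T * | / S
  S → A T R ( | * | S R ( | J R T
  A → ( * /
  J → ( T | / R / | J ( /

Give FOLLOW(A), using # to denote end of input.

In S → A T R (: add FIRST(T R () = { (, / }.
Union: FOLLOW(A) = { (, / }.

{ (, / }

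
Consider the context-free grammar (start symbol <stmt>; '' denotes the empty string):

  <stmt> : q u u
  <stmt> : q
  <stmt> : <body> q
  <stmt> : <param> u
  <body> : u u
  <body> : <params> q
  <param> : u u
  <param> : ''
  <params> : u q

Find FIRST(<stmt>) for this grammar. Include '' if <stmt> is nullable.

{ q, u }

<stmt> : q u u contributes {q}.
<stmt> : q contributes {q}.
From <stmt> : <body> q: add FIRST(<body>) = { u }.
From <stmt> : <param> u: <param> nullable, take FIRST(<param>) ∪ {u} = { u }.
Union: FIRST(<stmt>) = { q, u }.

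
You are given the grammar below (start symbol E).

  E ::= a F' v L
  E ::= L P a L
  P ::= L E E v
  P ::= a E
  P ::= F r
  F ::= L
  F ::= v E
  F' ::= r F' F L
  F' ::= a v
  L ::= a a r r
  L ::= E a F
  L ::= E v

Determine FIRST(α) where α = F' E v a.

Add FIRST(F') = { a, r }; F' is not nullable, stop.

{ a, r }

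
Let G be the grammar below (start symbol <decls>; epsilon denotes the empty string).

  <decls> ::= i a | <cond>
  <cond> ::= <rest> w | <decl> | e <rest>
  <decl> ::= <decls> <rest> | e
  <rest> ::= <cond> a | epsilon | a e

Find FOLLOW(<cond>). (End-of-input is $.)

In <decls> ::= <cond>: <cond> is at the end, add FOLLOW(<decls>) = { $, a, e, i, w }.
In <rest> ::= <cond> a: add FIRST(a) = { a }.
Union: FOLLOW(<cond>) = { $, a, e, i, w }.

{ $, a, e, i, w }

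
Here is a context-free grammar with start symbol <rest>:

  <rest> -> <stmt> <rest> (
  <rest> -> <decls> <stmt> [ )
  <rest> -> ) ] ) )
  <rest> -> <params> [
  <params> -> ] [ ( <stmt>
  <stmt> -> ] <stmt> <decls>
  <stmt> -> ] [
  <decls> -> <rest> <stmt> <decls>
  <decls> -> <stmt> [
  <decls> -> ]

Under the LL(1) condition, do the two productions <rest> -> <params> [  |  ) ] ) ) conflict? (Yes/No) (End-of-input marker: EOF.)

FIRST(<params> [) = { ] } and FIRST() ] ) )) = { ) }.
The FIRST sets are disjoint and neither alternative is nullable — no conflict.

No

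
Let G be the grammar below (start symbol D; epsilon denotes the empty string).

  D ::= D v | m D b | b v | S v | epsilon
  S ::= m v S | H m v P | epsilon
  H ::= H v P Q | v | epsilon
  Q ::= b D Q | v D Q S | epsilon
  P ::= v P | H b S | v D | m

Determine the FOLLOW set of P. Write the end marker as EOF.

In S ::= H m v P: P is at the end, add FOLLOW(S) = { b, m, v }.
In H ::= H v P Q: add FIRST(Q)\{epsilon} = { b, v }.
  Since Q is nullable, also add FOLLOW(H) = { b, m, v }.
In P ::= v P: P is at the end, add FOLLOW(P) = { b, m, v }.
Union: FOLLOW(P) = { b, m, v }.

{ b, m, v }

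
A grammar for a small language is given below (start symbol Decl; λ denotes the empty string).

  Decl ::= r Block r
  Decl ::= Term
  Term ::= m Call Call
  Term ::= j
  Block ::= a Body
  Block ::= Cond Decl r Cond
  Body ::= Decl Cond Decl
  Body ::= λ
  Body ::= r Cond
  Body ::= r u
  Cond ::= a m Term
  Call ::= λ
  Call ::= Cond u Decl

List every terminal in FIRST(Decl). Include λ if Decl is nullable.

Decl ::= r Block r contributes {r}.
From Decl ::= Term: add FIRST(Term) = { j, m }.
Union: FIRST(Decl) = { j, m, r }.

{ j, m, r }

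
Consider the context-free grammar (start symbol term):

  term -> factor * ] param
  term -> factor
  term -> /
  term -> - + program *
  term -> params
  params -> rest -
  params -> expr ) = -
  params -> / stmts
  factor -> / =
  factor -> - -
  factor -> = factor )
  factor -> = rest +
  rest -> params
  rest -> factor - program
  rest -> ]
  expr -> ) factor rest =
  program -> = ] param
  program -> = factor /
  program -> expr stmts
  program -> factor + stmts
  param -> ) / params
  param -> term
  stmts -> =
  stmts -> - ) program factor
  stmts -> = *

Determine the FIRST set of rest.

{ ), -, /, =, ] }

From rest -> params: add FIRST(params) = { ), -, /, =, ] }.
From rest -> factor - program: add FIRST(factor) = { -, /, = }.
rest -> ] contributes {]}.
Union: FIRST(rest) = { ), -, /, =, ] }.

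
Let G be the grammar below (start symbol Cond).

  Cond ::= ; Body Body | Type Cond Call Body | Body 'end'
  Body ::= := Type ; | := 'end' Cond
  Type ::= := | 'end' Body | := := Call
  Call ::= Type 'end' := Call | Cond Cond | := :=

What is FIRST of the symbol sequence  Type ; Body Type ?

{ 'end', := }

Add FIRST(Type) = { 'end', := }; Type is not nullable, stop.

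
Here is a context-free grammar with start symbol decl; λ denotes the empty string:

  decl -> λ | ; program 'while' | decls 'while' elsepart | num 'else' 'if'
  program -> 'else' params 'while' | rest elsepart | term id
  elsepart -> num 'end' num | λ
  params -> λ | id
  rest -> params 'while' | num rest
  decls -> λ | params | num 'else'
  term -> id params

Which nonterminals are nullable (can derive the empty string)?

Directly nullable (have an λ-production): decl, elsepart, params, decls.
No other nonterminal has a production whose RHS symbols are all nullable.

{ decl, decls, elsepart, params }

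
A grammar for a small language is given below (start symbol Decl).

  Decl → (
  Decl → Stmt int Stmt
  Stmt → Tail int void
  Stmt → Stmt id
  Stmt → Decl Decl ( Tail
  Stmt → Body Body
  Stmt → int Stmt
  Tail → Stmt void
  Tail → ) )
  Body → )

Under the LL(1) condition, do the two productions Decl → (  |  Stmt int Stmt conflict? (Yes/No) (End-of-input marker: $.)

FIRST(() = { ( } and FIRST(Stmt int Stmt) = { (, ), int }.
Both contain (, so the two alternatives are not disjoint — LL(1) conflict.

Yes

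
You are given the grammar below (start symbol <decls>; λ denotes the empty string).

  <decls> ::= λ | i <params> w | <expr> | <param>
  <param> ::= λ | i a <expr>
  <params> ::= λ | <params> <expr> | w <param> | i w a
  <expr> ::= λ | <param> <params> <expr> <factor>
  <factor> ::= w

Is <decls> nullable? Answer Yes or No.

Yes

<decls> has an λ-production, so <decls> ⇒ λ.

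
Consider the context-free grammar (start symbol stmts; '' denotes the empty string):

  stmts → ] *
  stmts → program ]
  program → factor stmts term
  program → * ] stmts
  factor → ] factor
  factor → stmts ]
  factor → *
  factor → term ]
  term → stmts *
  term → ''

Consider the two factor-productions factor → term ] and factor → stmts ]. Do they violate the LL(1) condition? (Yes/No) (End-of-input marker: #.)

FIRST(term ]) = { *, ] } and FIRST(stmts ]) = { *, ] }.
Both contain *, so the two alternatives are not disjoint — LL(1) conflict.

Yes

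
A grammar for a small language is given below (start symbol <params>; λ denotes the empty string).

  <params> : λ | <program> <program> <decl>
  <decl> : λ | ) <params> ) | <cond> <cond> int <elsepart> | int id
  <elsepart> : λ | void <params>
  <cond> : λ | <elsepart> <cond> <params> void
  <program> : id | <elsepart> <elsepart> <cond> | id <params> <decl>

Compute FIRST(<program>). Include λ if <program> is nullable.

{ ), id, int, void, λ }

<program> : id contributes {id}.
From <program> : <elsepart> <elsepart> <cond>: <elsepart>, <elsepart>, <cond> nullable, take FIRST(<elsepart>) ∪ FIRST(<elsepart>) ∪ FIRST(<cond>) = { ), id, int, void }; also λ since the whole RHS is nullable.
<program> : id <params> <decl> contributes {id}.
Union: FIRST(<program>) = { ), id, int, void, λ }.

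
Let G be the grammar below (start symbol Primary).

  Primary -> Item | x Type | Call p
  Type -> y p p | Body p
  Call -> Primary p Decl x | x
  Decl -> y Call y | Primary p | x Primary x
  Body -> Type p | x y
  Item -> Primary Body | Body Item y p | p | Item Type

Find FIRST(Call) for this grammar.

From Call -> Primary p Decl x: add FIRST(Primary) = { p, x, y }.
Call -> x contributes {x}.
Union: FIRST(Call) = { p, x, y }.

{ p, x, y }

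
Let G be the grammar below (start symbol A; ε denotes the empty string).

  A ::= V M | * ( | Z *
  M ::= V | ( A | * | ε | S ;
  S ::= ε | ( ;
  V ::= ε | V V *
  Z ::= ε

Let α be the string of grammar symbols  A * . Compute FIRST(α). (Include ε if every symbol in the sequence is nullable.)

{ (, *, ; }

Add FIRST(A)\{ε} = { (, *, ; }; A is nullable, continue.
* is a terminal; add {*} and stop.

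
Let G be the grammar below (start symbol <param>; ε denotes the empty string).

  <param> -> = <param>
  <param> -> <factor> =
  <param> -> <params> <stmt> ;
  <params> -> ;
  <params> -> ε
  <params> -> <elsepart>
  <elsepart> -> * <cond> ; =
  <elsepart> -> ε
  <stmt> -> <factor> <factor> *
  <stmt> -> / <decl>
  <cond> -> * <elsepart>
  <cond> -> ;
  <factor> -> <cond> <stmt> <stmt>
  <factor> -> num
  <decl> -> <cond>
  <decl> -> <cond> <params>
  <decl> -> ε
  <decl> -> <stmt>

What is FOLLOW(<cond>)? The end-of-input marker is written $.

{ *, /, ;, =, num }

In <elsepart> -> * <cond> ; =: add FIRST(; =) = { ; }.
In <factor> -> <cond> <stmt> <stmt>: add FIRST(<stmt> <stmt>) = { *, /, ;, num }.
In <decl> -> <cond>: <cond> is at the end, add FOLLOW(<decl>) = { *, /, ;, =, num }.
In <decl> -> <cond> <params>: add FIRST(<params>)\{ε} = { *, ; }.
  Since <params> is nullable, also add FOLLOW(<decl>) = { *, /, ;, =, num }.
Union: FOLLOW(<cond>) = { *, /, ;, =, num }.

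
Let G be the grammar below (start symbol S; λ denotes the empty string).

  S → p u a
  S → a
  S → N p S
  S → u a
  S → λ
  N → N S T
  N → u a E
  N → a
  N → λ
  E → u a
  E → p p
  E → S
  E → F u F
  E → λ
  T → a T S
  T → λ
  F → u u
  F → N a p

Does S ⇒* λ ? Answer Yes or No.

Yes

S has an λ-production, so S ⇒ λ.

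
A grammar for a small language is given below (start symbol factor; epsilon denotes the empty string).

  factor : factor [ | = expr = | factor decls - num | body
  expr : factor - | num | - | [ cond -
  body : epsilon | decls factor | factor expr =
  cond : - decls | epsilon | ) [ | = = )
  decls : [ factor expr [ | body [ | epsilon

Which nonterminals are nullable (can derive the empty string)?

{ body, cond, decls, factor }

Directly nullable (have an epsilon-production): body, cond, decls.
factor : body with every symbol nullable, so factor is nullable.
No other nonterminal has a production whose RHS symbols are all nullable.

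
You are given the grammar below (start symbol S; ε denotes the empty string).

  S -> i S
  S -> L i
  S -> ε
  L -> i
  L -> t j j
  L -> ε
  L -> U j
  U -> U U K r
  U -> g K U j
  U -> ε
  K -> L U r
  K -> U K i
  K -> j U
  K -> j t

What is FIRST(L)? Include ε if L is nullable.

L -> i contributes {i}.
L -> t j j contributes {t}.
L -> ε contributes ε.
From L -> U j: U nullable, take FIRST(U) ∪ {j} = { g, i, j, r, t }.
Union: FIRST(L) = { g, i, j, r, t, ε }.

{ g, i, j, r, t, ε }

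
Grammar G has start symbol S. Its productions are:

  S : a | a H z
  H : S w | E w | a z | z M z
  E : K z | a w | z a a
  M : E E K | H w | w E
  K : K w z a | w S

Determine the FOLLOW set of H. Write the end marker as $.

{ w, z }

In S : a H z: add FIRST(z) = { z }.
In M : H w: add FIRST(w) = { w }.
Union: FOLLOW(H) = { w, z }.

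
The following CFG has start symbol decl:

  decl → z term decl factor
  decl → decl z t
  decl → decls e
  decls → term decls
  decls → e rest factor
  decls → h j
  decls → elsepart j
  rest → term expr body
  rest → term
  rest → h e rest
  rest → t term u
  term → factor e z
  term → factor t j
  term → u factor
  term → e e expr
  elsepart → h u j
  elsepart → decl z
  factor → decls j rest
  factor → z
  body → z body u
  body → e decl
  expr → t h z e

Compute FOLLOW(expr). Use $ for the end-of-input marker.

In rest → term expr body: add FIRST(body) = { e, z }.
In term → e e expr: expr is at the end, add FOLLOW(term) = { $, e, h, j, t, u, z }.
Union: FOLLOW(expr) = { $, e, h, j, t, u, z }.

{ $, e, h, j, t, u, z }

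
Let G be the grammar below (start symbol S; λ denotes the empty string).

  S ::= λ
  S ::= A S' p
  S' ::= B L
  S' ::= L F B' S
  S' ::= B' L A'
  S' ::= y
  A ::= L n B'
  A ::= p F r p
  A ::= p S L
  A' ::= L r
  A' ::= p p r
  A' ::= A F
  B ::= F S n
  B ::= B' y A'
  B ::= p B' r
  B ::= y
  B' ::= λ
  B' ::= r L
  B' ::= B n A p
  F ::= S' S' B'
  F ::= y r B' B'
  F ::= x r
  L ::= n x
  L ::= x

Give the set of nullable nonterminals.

Directly nullable (have an λ-production): S, B'.
No other nonterminal has a production whose RHS symbols are all nullable.

{ B', S }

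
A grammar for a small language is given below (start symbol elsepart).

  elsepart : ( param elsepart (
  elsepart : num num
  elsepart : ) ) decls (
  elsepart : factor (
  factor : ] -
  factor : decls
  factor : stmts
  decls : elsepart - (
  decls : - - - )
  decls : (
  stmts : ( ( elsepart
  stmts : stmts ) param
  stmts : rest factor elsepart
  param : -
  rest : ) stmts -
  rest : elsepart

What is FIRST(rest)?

rest : ) stmts - contributes {)}.
From rest : elsepart: add FIRST(elsepart) = { (, ), -, ], num }.
Union: FIRST(rest) = { (, ), -, ], num }.

{ (, ), -, ], num }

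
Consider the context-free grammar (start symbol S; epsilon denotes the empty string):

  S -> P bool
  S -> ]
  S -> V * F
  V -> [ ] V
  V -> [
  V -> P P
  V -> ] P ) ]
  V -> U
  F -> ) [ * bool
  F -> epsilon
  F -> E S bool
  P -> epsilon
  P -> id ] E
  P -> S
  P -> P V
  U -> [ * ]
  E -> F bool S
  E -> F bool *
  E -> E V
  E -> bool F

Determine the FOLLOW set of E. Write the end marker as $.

{ ), *, [, ], bool, id }

In F -> E S bool: add FIRST(S bool) = { *, [, ], bool, id }.
In P -> id ] E: E is at the end, add FOLLOW(P) = { ), *, [, ], bool, id }.
In E -> E V: add FIRST(V)\{epsilon} = { *, [, ], bool, id }.
  Since V is nullable, also add FOLLOW(E) = { ), *, [, ], bool, id }.
Union: FOLLOW(E) = { ), *, [, ], bool, id }.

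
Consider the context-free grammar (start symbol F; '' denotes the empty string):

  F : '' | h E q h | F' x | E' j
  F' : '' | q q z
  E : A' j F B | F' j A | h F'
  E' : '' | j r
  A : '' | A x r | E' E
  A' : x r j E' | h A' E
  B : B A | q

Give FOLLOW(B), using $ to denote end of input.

{ h, j, q, x }

In E : A' j F B: B is at the end, add FOLLOW(E) = { h, j, q, x }.
In B : B A: add FIRST(A)\{''} = { h, j, q, x }.
  Since A is nullable, also add FOLLOW(B) = { h, j, q, x }.
Union: FOLLOW(B) = { h, j, q, x }.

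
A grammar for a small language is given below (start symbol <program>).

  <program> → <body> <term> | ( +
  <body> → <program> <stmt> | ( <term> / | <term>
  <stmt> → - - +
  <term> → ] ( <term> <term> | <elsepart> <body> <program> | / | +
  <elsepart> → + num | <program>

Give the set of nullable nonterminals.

{ } (none)

No nonterminal has an empty production or an RHS whose symbols are all nullable.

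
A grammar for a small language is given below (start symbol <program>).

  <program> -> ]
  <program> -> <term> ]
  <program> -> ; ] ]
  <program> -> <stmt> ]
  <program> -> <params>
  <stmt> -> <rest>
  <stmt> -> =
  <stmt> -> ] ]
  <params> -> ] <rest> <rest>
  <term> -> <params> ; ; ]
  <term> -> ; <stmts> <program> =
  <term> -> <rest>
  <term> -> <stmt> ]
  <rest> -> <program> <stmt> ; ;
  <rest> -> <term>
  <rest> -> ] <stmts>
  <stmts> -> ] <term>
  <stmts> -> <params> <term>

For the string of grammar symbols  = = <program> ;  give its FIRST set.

{ = }

= is a terminal; add {=} and stop.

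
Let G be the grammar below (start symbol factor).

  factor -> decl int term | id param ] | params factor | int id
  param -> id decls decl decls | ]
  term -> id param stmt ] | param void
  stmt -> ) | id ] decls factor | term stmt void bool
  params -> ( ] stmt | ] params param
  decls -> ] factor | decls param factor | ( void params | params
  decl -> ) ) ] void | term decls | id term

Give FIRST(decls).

decls -> ] factor contributes {]}.
From decls -> decls param factor: add FIRST(decls) = { (, ] }.
decls -> ( void params contributes {(}.
From decls -> params: add FIRST(params) = { (, ] }.
Union: FIRST(decls) = { (, ] }.

{ (, ] }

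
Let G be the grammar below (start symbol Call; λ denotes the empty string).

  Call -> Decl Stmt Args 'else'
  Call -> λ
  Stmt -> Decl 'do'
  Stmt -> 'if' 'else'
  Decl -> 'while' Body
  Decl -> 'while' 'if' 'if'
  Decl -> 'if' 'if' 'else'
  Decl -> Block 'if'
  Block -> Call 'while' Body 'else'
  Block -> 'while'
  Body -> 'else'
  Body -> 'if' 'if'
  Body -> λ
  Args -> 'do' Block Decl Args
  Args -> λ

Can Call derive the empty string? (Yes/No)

Call has an λ-production, so Call ⇒ λ.

Yes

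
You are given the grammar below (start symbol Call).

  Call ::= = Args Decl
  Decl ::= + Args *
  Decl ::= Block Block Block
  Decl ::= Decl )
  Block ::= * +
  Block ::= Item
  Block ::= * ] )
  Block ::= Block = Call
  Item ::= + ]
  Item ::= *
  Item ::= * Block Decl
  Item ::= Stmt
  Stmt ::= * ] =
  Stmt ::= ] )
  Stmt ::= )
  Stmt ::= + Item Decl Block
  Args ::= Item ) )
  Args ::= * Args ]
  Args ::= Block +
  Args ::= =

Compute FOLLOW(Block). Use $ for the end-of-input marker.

{ $, ), *, +, =, ] }

In Decl ::= Block Block Block: add FIRST(Block Block) = { ), *, +, ] }.
In Decl ::= Block Block Block: add FIRST(Block) = { ), *, +, ] }.
In Decl ::= Block Block Block: Block is at the end, add FOLLOW(Decl) = { $, ), *, +, =, ] }.
In Block ::= Block = Call: add FIRST(= Call) = { = }.
In Item ::= * Block Decl: add FIRST(Decl) = { ), *, +, ] }.
In Stmt ::= + Item Decl Block: Block is at the end, add FOLLOW(Stmt) = { $, ), *, +, =, ] }.
In Args ::= Block +: add FIRST(+) = { + }.
Union: FOLLOW(Block) = { $, ), *, +, =, ] }.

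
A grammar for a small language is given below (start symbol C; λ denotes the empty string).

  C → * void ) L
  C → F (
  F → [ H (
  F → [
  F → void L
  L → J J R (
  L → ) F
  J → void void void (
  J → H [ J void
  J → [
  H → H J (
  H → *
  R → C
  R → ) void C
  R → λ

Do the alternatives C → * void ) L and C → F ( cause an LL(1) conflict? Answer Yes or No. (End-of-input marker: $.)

No

FIRST(* void ) L) = { * } and FIRST(F () = { [, void }.
The FIRST sets are disjoint and neither alternative is nullable — no conflict.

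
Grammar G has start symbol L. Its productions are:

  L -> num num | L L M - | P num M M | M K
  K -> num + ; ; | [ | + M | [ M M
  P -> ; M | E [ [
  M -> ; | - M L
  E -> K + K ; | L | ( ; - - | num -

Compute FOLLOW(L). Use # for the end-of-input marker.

L is the start symbol, so # ∈ FOLLOW(L).
In L -> L L M -: add FIRST(L M -) = { (, +, -, ;, [, num }.
In L -> L L M -: add FIRST(M -) = { -, ; }.
In M -> - M L: L is at the end, add FOLLOW(M) = { #, (, +, -, ;, [, num }.
In E -> L: L is at the end, add FOLLOW(E) = { [ }.
Union: FOLLOW(L) = { #, (, +, -, ;, [, num }.

{ #, (, +, -, ;, [, num }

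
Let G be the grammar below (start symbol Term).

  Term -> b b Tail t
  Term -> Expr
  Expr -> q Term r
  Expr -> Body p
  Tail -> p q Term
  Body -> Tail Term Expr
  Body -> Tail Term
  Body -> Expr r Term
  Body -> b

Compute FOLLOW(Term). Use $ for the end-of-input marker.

{ $, b, p, q, r, t }

Term is the start symbol, so $ ∈ FOLLOW(Term).
In Expr -> q Term r: add FIRST(r) = { r }.
In Tail -> p q Term: Term is at the end, add FOLLOW(Tail) = { b, p, q, t }.
In Body -> Tail Term Expr: add FIRST(Expr) = { b, p, q }.
In Body -> Tail Term: Term is at the end, add FOLLOW(Body) = { p }.
In Body -> Expr r Term: Term is at the end, add FOLLOW(Body) = { p }.
Union: FOLLOW(Term) = { $, b, p, q, r, t }.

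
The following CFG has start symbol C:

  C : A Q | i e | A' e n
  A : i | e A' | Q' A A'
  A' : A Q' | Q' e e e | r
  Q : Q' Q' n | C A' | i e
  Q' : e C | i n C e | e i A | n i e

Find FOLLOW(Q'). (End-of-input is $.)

{ $, e, i, n, r }

In A : Q' A A': add FIRST(A A') = { e, i, n }.
In A' : A Q': Q' is at the end, add FOLLOW(A') = { $, e, i, n, r }.
In A' : Q' e e e: add FIRST(e e e) = { e }.
In Q : Q' Q' n: add FIRST(Q' n) = { e, i, n }.
In Q : Q' Q' n: add FIRST(n) = { n }.
Union: FOLLOW(Q') = { $, e, i, n, r }.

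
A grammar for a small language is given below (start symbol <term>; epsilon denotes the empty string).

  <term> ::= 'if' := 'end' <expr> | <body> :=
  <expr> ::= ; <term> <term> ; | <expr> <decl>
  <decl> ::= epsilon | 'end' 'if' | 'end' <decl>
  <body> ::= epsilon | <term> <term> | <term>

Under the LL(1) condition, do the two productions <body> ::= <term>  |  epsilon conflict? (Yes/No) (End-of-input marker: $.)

Yes

FIRST(<term>) = { 'if', := } and FIRST(epsilon) = { epsilon }.
The second alternative is nullable and FOLLOW(<body>) = { := } shares := with FIRST of the first — conflict.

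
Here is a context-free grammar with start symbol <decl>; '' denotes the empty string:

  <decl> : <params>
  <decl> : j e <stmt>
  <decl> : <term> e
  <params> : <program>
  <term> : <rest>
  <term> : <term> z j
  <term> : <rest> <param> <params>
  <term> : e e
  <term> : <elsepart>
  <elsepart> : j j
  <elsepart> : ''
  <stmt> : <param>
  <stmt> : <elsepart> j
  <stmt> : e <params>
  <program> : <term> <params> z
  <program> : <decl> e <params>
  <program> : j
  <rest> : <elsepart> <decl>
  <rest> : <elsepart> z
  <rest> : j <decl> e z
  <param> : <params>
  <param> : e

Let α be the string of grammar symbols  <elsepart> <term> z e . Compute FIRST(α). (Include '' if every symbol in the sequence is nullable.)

{ e, j, z }

Add FIRST(<elsepart>)\{''} = { j }; <elsepart> is nullable, continue.
Add FIRST(<term>)\{''} = { e, j, z }; <term> is nullable, continue.
z is a terminal; add {z} and stop.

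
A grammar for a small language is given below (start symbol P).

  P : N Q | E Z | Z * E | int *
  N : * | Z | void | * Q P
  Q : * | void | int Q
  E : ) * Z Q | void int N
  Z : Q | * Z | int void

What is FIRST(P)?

{ ), *, int, void }

From P : N Q: add FIRST(N) = { *, int, void }.
From P : E Z: add FIRST(E) = { ), void }.
From P : Z * E: add FIRST(Z) = { *, int, void }.
P : int * contributes {int}.
Union: FIRST(P) = { ), *, int, void }.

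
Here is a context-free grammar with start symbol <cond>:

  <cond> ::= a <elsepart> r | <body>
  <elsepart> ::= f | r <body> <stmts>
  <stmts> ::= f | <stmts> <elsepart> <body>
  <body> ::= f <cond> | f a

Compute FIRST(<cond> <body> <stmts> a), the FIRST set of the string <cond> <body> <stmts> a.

{ a, f }

Add FIRST(<cond>) = { a, f }; <cond> is not nullable, stop.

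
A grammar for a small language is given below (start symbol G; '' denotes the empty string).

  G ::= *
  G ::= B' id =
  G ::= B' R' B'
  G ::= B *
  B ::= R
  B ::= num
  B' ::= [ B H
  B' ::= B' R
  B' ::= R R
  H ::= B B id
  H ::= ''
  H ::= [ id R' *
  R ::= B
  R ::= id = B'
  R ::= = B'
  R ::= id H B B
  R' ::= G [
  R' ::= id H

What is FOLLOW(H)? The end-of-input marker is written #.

{ #, *, =, [, id, num }

In B' ::= [ B H: H is at the end, add FOLLOW(B') = { #, *, =, [, id, num }.
In R ::= id H B B: add FIRST(B B) = { =, id, num }.
In R' ::= id H: H is at the end, add FOLLOW(R') = { *, =, [, id, num }.
Union: FOLLOW(H) = { #, *, =, [, id, num }.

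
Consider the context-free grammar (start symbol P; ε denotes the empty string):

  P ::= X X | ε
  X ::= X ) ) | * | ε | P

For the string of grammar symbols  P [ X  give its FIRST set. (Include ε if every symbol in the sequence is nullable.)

Add FIRST(P)\{ε} = { ), * }; P is nullable, continue.
[ is a terminal; add {[} and stop.

{ ), *, [ }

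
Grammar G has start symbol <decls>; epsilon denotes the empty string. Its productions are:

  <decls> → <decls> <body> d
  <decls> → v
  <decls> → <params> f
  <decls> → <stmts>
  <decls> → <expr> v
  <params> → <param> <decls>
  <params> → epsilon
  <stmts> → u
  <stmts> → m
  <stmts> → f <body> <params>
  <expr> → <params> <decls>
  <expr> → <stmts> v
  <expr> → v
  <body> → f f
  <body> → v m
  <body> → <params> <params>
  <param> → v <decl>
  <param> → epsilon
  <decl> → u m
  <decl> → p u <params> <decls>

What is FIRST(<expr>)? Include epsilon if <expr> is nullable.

From <expr> → <params> <decls>: <params> nullable, take FIRST(<params>) ∪ FIRST(<decls>) = { f, m, u, v }.
From <expr> → <stmts> v: add FIRST(<stmts>) = { f, m, u }.
<expr> → v contributes {v}.
Union: FIRST(<expr>) = { f, m, u, v }.

{ f, m, u, v }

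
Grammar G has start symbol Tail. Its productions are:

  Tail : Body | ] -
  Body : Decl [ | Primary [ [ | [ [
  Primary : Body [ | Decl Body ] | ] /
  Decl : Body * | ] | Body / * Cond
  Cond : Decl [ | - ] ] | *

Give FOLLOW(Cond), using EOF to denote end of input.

{ [, ] }

In Decl : Body / * Cond: Cond is at the end, add FOLLOW(Decl) = { [, ] }.
Union: FOLLOW(Cond) = { [, ] }.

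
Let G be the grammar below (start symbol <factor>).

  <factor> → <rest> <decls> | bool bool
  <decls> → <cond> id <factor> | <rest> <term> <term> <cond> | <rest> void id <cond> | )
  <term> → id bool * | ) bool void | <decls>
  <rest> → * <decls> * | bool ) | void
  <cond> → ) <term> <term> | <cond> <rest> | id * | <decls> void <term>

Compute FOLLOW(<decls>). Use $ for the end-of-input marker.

In <factor> → <rest> <decls>: <decls> is at the end, add FOLLOW(<factor>) = { $, ), *, bool, id, void }.
In <term> → <decls>: <decls> is at the end, add FOLLOW(<term>) = { $, ), *, bool, id, void }.
In <rest> → * <decls> *: add FIRST(*) = { * }.
In <cond> → <decls> void <term>: add FIRST(void <term>) = { void }.
Union: FOLLOW(<decls>) = { $, ), *, bool, id, void }.

{ $, ), *, bool, id, void }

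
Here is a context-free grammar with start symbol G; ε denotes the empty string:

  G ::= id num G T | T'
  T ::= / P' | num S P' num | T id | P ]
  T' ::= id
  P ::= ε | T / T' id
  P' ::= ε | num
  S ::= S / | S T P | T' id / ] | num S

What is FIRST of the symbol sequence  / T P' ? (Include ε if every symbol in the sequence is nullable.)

/ is a terminal; add {/} and stop.

{ / }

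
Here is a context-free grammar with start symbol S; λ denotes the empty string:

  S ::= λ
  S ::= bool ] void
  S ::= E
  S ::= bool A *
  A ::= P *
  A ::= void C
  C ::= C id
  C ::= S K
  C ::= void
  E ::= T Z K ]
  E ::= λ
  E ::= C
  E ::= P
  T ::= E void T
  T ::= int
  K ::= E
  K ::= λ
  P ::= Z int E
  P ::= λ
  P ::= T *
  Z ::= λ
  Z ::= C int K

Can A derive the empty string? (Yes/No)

Nullable nonterminals: C, E, K, P, S, Z.
No production of A has an RHS whose symbols are all nullable, so A is not nullable.

No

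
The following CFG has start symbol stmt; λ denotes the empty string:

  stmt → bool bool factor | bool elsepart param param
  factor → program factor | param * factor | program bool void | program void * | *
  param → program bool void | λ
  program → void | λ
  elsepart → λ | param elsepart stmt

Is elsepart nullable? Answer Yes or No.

elsepart has an λ-production, so elsepart ⇒ λ.

Yes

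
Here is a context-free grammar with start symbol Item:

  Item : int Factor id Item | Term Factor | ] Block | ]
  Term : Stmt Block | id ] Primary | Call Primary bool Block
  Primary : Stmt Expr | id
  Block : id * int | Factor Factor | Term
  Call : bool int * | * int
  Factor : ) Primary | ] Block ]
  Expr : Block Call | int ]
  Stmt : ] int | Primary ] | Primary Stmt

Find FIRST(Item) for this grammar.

{ *, ], bool, id, int }

Item : int Factor id Item contributes {int}.
From Item : Term Factor: add FIRST(Term) = { *, ], bool, id }.
Item : ] Block contributes {]}.
Item : ] contributes {]}.
Union: FIRST(Item) = { *, ], bool, id, int }.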